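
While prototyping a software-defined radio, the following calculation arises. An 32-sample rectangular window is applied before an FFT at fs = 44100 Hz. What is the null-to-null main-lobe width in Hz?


Main lobe width for a rectangular window:
Width = 2 * fs / N
      = 2 * 44100 / 32
      = 88200 / 32
      = 2756.25 Hz

2756.25 Hz


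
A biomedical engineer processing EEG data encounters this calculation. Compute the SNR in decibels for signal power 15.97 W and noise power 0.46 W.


SNR in decibels:
SNR = 10 * log10(Ps / Pn)
    = 10 * log10(15.97 / 0.46)
    = 10 * log10(34.7174)
    = 10 * 1.5405
    = 15.41 dB

15.41 dB


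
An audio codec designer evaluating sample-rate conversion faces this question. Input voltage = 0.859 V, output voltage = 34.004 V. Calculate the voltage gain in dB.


Voltage gain in dB:
G = 20 * log10(Vout / Vin)
  = 20 * log10(34.004 / 0.859)
  = 20 * log10(39.585565)
  = 20 * 1.597537
  = 31.95 dB

31.95 dB


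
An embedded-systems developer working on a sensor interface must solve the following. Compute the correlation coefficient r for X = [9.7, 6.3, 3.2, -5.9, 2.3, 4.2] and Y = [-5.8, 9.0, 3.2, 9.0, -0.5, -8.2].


Pearson correlation coefficient (population):
r = cov(X,Y) / (std(X) * std(Y))
Mean X = 3.3, Mean Y = 1.1167
Cov(X,Y) = -16.686667
Std(X) = 4.768298, Std(Y) = 6.65693
r = -0.5257

-0.5257


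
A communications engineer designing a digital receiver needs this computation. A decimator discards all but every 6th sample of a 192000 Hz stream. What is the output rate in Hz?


Decimation reduces the sample rate:
fs_out = fs_in / M
       = 192000 / 6
       = 32000.0 Hz

32000.0 Hz


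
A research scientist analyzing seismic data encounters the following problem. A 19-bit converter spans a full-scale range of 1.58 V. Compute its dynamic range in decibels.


Dynamic range from full-scale to LSB:
V_min = V_max / 2^bits = 1.58 / 2^19
DR = 20 * log10(V_max / V_min)
   = 20 * log10(2^19)
   = 20 * 19 * log10(2)
   = 114.39 dB

114.39 dB


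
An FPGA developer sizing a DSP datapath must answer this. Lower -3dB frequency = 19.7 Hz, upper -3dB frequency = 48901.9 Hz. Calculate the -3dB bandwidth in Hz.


Bandwidth is the difference of -3dB frequencies:
BW = f_high - f_low
   = 48901.9 - 19.7
   = 48882.2 Hz

48882.2 Hz


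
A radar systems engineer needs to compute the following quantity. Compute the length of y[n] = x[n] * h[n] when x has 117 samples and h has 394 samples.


Linear convolution output length:
L = N + M - 1
  = 117 + 394 - 1
  = 510 samples

510


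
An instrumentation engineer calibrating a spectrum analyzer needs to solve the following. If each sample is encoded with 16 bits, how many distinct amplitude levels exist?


Number of quantization levels = 2^N
= 2^16
= 65536

65536


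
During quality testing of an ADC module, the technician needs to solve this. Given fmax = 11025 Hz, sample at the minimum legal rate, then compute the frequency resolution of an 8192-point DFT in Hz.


Step 1 — Nyquist sampling rate:
fs = 2 * fmax = 2 * 11025 = 22050 Hz

Step 2 — DFT bin spacing:
df = fs / N = 22050 / 8192 = 2.6917 Hz

2.6917 Hz


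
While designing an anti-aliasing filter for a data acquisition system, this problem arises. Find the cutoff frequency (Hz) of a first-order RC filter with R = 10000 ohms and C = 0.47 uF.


Cutoff frequency of a first-order RC filter:
fc = 1 / (2 * pi * R * C)
C = 0.47 uF = 4.7e-07 F
fc = 1 / (2 * pi * 10000 * 4.7e-07)
   = 1 / 0.029530970943744
   = 33.862754 Hz

33.862754 Hz


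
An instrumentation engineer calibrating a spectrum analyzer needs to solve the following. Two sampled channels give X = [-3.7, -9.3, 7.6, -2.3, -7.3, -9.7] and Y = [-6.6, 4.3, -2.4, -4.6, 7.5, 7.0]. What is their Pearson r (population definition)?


Pearson correlation coefficient (population):
r = cov(X,Y) / (std(X) * std(Y))
Mean X = -4.1167, Mean Y = 0.8667
Cov(X,Y) = -20.745556
Std(X) = 5.900965, Std(Y) = 5.623068
r = -0.6252

-0.6252


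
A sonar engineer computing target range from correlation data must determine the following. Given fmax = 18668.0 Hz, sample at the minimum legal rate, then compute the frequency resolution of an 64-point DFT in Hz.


Step 1 — Nyquist sampling rate:
fs = 2 * fmax = 2 * 18668.0 = 37336.0 Hz

Step 2 — DFT bin spacing:
df = fs / N = 37336.0 / 64 = 583.375 Hz

583.375 Hz


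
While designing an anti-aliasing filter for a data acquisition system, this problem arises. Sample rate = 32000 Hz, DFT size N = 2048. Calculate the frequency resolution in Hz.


DFT frequency resolution:
df = fs / N
   = 32000 / 2048
   = 15.625 Hz

15.625 Hz


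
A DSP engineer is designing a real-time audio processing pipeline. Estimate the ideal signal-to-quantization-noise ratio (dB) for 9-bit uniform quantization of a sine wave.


Theoretical SNR for a full-scale sinusoid:
SNR = 6.02 * N + 1.76
    = 6.02 * 9 + 1.76
    = 54.18 + 1.76
    = 55.94 dB

55.94 dB


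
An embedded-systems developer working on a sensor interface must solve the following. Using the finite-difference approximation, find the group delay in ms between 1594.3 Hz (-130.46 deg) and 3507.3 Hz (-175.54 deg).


Group delay from phase difference:
tau = -d(phi)/d(omega)
d(phi) = -45.08 deg = -0.786794 rad
d(omega) = 2*pi*(3507.3 - 1594.3) = 12019.7335 rad/s
tau = -(-0.786794) / 12019.7335
    = 0.0655 ms

0.0655 ms


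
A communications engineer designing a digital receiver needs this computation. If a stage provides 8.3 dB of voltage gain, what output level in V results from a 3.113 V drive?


Output voltage from dB gain:
V_out = V_in * 10^(gain_dB / 20)
      = 3.113 * 10^(8.3 / 20)
      = 3.113 * 2.60016
      = 8.0943 V

8.0943 V


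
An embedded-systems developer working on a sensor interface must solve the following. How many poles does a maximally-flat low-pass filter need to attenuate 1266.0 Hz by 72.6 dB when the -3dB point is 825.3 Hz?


Butterworth filter order formula:
n = log10(10^(A/10) - 1) / (2 * log10(f_stop/f_pass))
10^(72.6/10) - 1 = 18197007.5861
f_stop/f_pass = 1266.0 / 825.3 = 1.534
n = 19.5348 -> ceil = 20

20


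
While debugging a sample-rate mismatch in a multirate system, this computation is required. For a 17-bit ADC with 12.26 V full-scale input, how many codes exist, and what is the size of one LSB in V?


Step 1 — number of quantization levels:
L = 2^N = 2^17 = 131072

Step 2 — LSB step size:
delta = Vfs / L
      = 12.26 / 131072
      = 9.354e-05 V

Levels = 131072; step size = 9.354e-05 V


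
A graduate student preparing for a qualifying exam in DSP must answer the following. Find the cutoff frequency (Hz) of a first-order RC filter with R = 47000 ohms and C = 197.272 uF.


Cutoff frequency of a first-order RC filter:
fc = 1 / (2 * pi * R * C)
C = 197.272 uF = 0.000197272 F
fc = 1 / (2 * pi * 47000 * 0.000197272)
   = 1 / 58.256337000143
   = 0.017166 Hz

0.017166 Hz


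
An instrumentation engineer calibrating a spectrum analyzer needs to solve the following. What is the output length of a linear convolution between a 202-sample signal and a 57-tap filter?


Linear convolution output length:
L = N + M - 1
  = 202 + 57 - 1
  = 258 samples

258


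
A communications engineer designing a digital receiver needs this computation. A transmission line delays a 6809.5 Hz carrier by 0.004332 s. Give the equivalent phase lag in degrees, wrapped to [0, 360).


Phase shift from frequency and time delay:
phi = 360 * f * t_delay
    = 360 * 6809.5 * 0.004332
    = 10619.55 degrees
    mod 360 = 179.55 degrees

179.55 degrees


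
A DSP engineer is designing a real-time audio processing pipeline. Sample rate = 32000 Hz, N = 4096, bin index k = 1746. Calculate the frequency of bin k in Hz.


Frequency of DFT bin k:
f_k = k * fs / N
    = 1746 * 32000 / 4096
    = 55872000 / 4096
    = 13640.625 Hz

13640.625 Hz


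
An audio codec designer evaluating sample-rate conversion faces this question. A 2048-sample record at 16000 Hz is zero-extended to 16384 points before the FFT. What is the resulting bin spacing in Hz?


Frequency resolution after zero-padding:
N_padded = 2048 * 8 = 16384
df = fs / N_padded
   = 16000 / 16384
   = 0.9766 Hz

0.9766 Hz


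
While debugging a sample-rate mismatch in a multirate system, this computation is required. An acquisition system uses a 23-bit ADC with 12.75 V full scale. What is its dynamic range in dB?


Dynamic range from full-scale to LSB:
V_min = V_max / 2^bits = 12.75 / 2^23
DR = 20 * log10(V_max / V_min)
   = 20 * log10(2^23)
   = 20 * 23 * log10(2)
   = 138.47 dB

138.47 dB


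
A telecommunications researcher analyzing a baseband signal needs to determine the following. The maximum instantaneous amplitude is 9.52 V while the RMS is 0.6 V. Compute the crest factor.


Crest factor is the ratio of peak to RMS:
CF = V_peak / V_rms
   = 9.52 / 0.6
   = 15.8667

15.8667


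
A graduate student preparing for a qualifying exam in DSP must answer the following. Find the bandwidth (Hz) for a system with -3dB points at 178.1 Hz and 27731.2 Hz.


Bandwidth is the difference of -3dB frequencies:
BW = f_high - f_low
   = 27731.2 - 178.1
   = 27553.1 Hz

27553.1 Hz


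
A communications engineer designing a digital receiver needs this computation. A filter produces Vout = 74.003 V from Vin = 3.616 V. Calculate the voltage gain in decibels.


Voltage gain in dB:
G = 20 * log10(Vout / Vin)
  = 20 * log10(74.003 / 3.616)
  = 20 * log10(20.465431)
  = 20 * 1.311021
  = 26.22 dB

26.22 dB


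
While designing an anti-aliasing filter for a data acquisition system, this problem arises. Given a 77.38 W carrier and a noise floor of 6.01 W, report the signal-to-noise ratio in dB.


SNR in decibels:
SNR = 10 * log10(Ps / Pn)
    = 10 * log10(77.38 / 6.01)
    = 10 * log10(12.8752)
    = 10 * 1.1098
    = 11.1 dB

11.1 dB


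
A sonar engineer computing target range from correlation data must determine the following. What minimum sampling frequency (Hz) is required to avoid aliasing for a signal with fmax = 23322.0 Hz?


The Nyquist rate is twice the maximum frequency component.
fs_min = 2 * fmax
      = 2 * 23322.0
      = 46644.0 Hz

46644.0


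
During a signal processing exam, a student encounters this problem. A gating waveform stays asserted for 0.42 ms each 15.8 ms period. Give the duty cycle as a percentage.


Duty cycle as a percentage:
DC = (t_on / T) * 100
   = (0.42 / 15.8) * 100
   = 0.026582 * 100
   = 2.66 %

2.66 %


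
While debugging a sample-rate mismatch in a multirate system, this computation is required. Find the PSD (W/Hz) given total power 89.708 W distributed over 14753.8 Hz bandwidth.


Power spectral density:
PSD = P / BW
    = 89.708 / 14753.8
    = 0.00608033 W/Hz

0.00608033 W/Hz


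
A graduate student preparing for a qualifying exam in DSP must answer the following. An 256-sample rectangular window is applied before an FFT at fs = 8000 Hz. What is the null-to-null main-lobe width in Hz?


Main lobe width for a rectangular window:
Width = 2 * fs / N
      = 2 * 8000 / 256
      = 16000 / 256
      = 62.5 Hz

62.5 Hz


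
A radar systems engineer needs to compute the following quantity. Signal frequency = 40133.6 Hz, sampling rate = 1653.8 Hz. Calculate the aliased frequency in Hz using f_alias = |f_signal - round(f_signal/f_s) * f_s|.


Compute the nearest integer multiple of fs to the signal:
n = round(40133.6 / 1653.8) = 24
f_alias = |40133.6 - 24 * 1653.8|
        = |40133.6 - 39691.2|
        = 442.4 Hz

442.4


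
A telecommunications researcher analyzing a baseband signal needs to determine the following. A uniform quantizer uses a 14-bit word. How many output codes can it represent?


Number of quantization levels = 2^N
= 2^14
= 16384

16384


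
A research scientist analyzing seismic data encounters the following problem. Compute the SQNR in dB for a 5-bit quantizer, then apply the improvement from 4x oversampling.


Step 1 — baseline SQNR at Nyquist:
SQNR_base = 6.02*N + 1.76
          = 6.02*5 + 1.76
          = 31.86 dB

Step 2 — oversampling processing gain:
G = 10*log10(OSR) = 10*log10(4) = 6.02 dB

Step 3 — total:
SQNR_total = 31.86 + 6.02 = 37.88 dB

Base SQNR = 31.86 dB; oversampled SQNR = 37.88 dB


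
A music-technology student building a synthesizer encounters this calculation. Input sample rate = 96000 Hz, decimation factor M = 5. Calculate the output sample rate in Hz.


Decimation reduces the sample rate:
fs_out = fs_in / M
       = 96000 / 5
       = 19200.0 Hz

19200.0 Hz


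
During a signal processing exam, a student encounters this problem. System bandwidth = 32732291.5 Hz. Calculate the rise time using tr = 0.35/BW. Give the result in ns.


Rise time from bandwidth relationship:
tr = 0.35 / BW
   = 0.35 / 32732291.5
   = 1.069280469e-08 s
   = 10.6928 ns

10.6928 ns


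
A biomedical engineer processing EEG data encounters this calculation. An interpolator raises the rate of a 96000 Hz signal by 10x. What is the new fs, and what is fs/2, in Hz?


Step 1 — output sample rate after interpolation by L:
fs_out = L * fs_in = 10 * 96000 = 960000 Hz

Step 2 — Nyquist frequency of the output stream:
f_Nyq = fs_out / 2 = 960000 / 2 = 480000.0 Hz

fs_out = 960000 Hz; f_Nyquist = 480000.0 Hz


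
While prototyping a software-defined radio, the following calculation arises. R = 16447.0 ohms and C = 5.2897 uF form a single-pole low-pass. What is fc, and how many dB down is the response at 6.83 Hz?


Step 1 — cutoff frequency:
fc = 1 / (2*pi*R*C)
C = 5.2897 uF = 5.2897e-06 F
fc = 1 / (2*pi*16447.0*5.2897e-06)
   = 1.82937 Hz

Step 2 — magnitude at f = 6.83 Hz:
|H(f)| = 1 / sqrt(1 + (f/fc)^2)
f/fc = 6.83 / 1.82937 = 3.733526
|H| = 1 / sqrt(1 + 13.939216) = 0.2587236
|H|_dB = 20*log10(0.2587236) = -11.74 dB

fc = 1.82937 Hz; |H(6.83 Hz)| = -11.74 dB


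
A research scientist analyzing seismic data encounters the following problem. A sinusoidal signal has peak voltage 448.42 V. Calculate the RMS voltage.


RMS voltage for a sinusoidal waveform:
V_rms = V_peak / sqrt(2)
      = 448.42 / 1.414214
      = 317.081 V

317.081 V


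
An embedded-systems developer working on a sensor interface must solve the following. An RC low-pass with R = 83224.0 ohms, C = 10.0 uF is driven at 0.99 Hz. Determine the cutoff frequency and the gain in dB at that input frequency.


Step 1 — cutoff frequency:
fc = 1 / (2*pi*R*C)
C = 10.0 uF = 1e-05 F
fc = 1 / (2*pi*83224.0*1e-05)
   = 0.191237 Hz

Step 2 — magnitude at f = 0.99 Hz:
|H(f)| = 1 / sqrt(1 + (f/fc)^2)
f/fc = 0.99 / 0.191237 = 5.176822
|H| = 1 / sqrt(1 + 26.799486) = 0.1896626
|H|_dB = 20*log10(0.1896626) = -14.44 dB

fc = 0.191237 Hz; |H(0.99 Hz)| = -14.44 dB


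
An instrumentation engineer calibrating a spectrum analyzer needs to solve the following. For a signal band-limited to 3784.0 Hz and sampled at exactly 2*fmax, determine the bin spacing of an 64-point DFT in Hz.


Step 1 — Nyquist sampling rate:
fs = 2 * fmax = 2 * 3784.0 = 7568.0 Hz

Step 2 — DFT bin spacing:
df = fs / N = 7568.0 / 64 = 118.25 Hz

118.25 Hz


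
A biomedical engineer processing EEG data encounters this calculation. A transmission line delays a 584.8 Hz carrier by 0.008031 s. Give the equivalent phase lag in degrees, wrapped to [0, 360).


Phase shift from frequency and time delay:
phi = 360 * f * t_delay
    = 360 * 584.8 * 0.008031
    = 1690.75 degrees
    mod 360 = 250.75 degrees

250.75 degrees


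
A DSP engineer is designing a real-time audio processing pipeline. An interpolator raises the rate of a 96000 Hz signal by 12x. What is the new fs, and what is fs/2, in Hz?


Step 1 — output sample rate after interpolation by L:
fs_out = L * fs_in = 12 * 96000 = 1152000 Hz

Step 2 — Nyquist frequency of the output stream:
f_Nyq = fs_out / 2 = 1152000 / 2 = 576000.0 Hz

fs_out = 1152000 Hz; f_Nyquist = 576000.0 Hz


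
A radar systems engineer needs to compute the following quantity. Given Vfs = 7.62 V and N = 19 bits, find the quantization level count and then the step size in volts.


Step 1 — number of quantization levels:
L = 2^N = 2^19 = 524288

Step 2 — LSB step size:
delta = Vfs / L
      = 7.62 / 524288
      = 1.453e-05 V

Levels = 524288; step size = 1.453e-05 V


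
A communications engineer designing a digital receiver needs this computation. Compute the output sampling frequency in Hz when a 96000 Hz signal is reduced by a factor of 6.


Decimation reduces the sample rate:
fs_out = fs_in / M
       = 96000 / 6
       = 16000.0 Hz

16000.0 Hz


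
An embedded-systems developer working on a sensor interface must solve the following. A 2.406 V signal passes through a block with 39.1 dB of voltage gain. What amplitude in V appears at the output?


Output voltage from dB gain:
V_out = V_in * 10^(gain_dB / 20)
      = 2.406 * 10^(39.1 / 20)
      = 2.406 * 90.157114
      = 216.918 V

216.918 V


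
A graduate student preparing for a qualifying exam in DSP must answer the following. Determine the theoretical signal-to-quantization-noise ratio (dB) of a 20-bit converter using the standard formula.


Theoretical SNR for a full-scale sinusoid:
SNR = 6.02 * N + 1.76
    = 6.02 * 20 + 1.76
    = 120.4 + 1.76
    = 122.16 dB

122.16 dB


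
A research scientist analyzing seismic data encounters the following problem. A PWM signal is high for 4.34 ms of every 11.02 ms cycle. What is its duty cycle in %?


Duty cycle as a percentage:
DC = (t_on / T) * 100
   = (4.34 / 11.02) * 100
   = 0.393829 * 100
   = 39.38 %

39.38 %


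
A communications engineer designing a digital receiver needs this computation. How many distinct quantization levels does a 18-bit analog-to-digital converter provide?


Number of quantization levels = 2^N
= 2^18
= 262144

262144


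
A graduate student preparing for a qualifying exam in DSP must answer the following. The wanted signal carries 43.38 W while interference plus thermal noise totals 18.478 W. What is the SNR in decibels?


SNR in decibels:
SNR = 10 * log10(Ps / Pn)
    = 10 * log10(43.38 / 18.478)
    = 10 * log10(2.3477)
    = 10 * 0.3706
    = 3.71 dB

3.71 dB


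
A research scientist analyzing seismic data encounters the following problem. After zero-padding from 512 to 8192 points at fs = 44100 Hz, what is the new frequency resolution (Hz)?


Frequency resolution after zero-padding:
N_padded = 512 * 16 = 8192
df = fs / N_padded
   = 44100 / 8192
   = 5.3833 Hz

5.3833 Hz


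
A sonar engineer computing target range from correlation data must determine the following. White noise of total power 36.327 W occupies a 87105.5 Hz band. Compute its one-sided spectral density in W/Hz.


Power spectral density:
PSD = P / BW
    = 36.327 / 87105.5
    = 0.00041705 W/Hz

0.00041705 W/Hz


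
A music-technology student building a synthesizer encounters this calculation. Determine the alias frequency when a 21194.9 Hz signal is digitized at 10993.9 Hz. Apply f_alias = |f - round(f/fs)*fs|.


Compute the nearest integer multiple of fs to the signal:
n = round(21194.9 / 10993.9) = 2
f_alias = |21194.9 - 2 * 10993.9|
        = |21194.9 - 21987.8|
        = 792.9 Hz

792.9


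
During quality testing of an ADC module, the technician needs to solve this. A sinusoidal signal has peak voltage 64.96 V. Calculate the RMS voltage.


RMS voltage for a sinusoidal waveform:
V_rms = V_peak / sqrt(2)
      = 64.96 / 1.414214
      = 45.934 V

45.934 V


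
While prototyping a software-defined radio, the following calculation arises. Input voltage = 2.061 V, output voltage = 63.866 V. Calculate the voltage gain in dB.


Voltage gain in dB:
G = 20 * log10(Vout / Vin)
  = 20 * log10(63.866 / 2.061)
  = 20 * log10(30.98787)
  = 20 * 1.491192
  = 29.82 dB

29.82 dB


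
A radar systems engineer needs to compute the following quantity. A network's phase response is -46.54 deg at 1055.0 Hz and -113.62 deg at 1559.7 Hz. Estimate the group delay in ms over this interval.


Group delay from phase difference:
tau = -d(phi)/d(omega)
d(phi) = -67.08 deg = -1.170767 rad
d(omega) = 2*pi*(1559.7 - 1055.0) = 3171.1236 rad/s
tau = -(-1.170767) / 3171.1236
    = 0.3692 ms

0.3692 ms


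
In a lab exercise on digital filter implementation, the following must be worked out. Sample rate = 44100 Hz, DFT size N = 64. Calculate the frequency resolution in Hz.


DFT frequency resolution:
df = fs / N
   = 44100 / 64
   = 689.0625 Hz

689.0625 Hz


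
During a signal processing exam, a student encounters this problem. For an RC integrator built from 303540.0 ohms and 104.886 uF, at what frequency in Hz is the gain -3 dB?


Cutoff frequency of a first-order RC filter:
fc = 1 / (2 * pi * R * C)
C = 104.886 uF = 0.000104886 F
fc = 1 / (2 * pi * 303540.0 * 0.000104886)
   = 1 / 200.03837657507
   = 0.004999 Hz

0.004999 Hz


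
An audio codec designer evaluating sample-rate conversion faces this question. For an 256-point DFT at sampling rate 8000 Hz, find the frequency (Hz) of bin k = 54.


Frequency of DFT bin k:
f_k = k * fs / N
    = 54 * 8000 / 256
    = 432000 / 256
    = 1687.5 Hz

1687.5 Hz


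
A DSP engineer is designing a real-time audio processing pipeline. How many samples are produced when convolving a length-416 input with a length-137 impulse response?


Linear convolution output length:
L = N + M - 1
  = 416 + 137 - 1
  = 552 samples

552


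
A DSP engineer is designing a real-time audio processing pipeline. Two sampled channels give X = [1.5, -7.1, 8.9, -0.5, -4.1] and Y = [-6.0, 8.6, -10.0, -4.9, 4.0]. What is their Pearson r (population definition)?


Pearson correlation coefficient (population):
r = cov(X,Y) / (std(X) * std(Y))
Mean X = -0.26, Mean Y = -1.66
Cov(X,Y) = -35.0336
Std(X) = 5.451459, Std(Y) = 6.87302
r = -0.935

-0.935


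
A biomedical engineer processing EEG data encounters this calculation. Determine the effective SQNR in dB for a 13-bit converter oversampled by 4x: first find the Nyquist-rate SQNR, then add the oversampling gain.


Step 1 — baseline SQNR at Nyquist:
SQNR_base = 6.02*N + 1.76
          = 6.02*13 + 1.76
          = 80.02 dB

Step 2 — oversampling processing gain:
G = 10*log10(OSR) = 10*log10(4) = 6.02 dB

Step 3 — total:
SQNR_total = 80.02 + 6.02 = 86.04 dB

Base SQNR = 80.02 dB; oversampled SQNR = 86.04 dB


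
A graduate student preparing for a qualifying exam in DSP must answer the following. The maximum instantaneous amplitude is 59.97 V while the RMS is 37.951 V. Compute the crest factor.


Crest factor is the ratio of peak to RMS:
CF = V_peak / V_rms
   = 59.97 / 37.951
   = 1.5802

1.5802


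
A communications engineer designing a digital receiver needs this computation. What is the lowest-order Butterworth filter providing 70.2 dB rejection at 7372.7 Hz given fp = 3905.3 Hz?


Butterworth filter order formula:
n = log10(10^(A/10) - 1) / (2 * log10(f_stop/f_pass))
10^(70.2/10) - 1 = 10471284.4805
f_stop/f_pass = 7372.7 / 3905.3 = 1.8879
n = 12.7187 -> ceil = 13

13


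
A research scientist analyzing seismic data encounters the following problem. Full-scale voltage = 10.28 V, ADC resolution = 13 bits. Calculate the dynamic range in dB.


Dynamic range from full-scale to LSB:
V_min = V_max / 2^bits = 10.28 / 2^13
DR = 20 * log10(V_max / V_min)
   = 20 * log10(2^13)
   = 20 * 13 * log10(2)
   = 78.27 dB

78.27 dB


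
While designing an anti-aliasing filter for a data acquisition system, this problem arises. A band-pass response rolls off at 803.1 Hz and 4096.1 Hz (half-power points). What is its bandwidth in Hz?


Bandwidth is the difference of -3dB frequencies:
BW = f_high - f_low
   = 4096.1 - 803.1
   = 3293.0 Hz

3293.0 Hz


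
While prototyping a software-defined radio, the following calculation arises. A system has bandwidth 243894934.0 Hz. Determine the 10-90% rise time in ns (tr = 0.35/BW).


Rise time from bandwidth relationship:
tr = 0.35 / BW
   = 0.35 / 243894934.0
   = 1.435044157e-09 s
   = 1.435 ns

1.435 ns


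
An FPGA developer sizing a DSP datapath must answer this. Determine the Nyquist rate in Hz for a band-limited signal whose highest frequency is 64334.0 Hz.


The Nyquist rate is twice the maximum frequency component.
fs_min = 2 * fmax
      = 2 * 64334.0
      = 128668.0 Hz

128668.0


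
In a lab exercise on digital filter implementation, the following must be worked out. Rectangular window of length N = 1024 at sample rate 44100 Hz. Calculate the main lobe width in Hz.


Main lobe width for a rectangular window:
Width = 2 * fs / N
      = 2 * 44100 / 1024
      = 88200 / 1024
      = 86.133 Hz

86.133 Hz


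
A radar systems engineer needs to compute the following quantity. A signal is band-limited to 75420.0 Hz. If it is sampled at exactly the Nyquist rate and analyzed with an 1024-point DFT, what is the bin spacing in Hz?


Step 1 — Nyquist sampling rate:
fs = 2 * fmax = 2 * 75420.0 = 150840.0 Hz

Step 2 — DFT bin spacing:
df = fs / N = 150840.0 / 1024 = 147.3047 Hz

147.3047 Hz


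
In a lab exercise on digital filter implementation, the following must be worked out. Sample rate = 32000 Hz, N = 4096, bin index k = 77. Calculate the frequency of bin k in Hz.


Frequency of DFT bin k:
f_k = k * fs / N
    = 77 * 32000 / 4096
    = 2464000 / 4096
    = 601.562 Hz

601.562 Hz


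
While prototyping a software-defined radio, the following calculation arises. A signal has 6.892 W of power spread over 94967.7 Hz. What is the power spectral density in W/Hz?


Power spectral density:
PSD = P / BW
    = 6.892 / 94967.7
    = 7.257e-05 W/Hz

7.257e-05 W/Hz


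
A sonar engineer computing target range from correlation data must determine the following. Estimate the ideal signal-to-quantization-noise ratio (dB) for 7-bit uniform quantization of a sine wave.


Theoretical SNR for a full-scale sinusoid:
SNR = 6.02 * N + 1.76
    = 6.02 * 7 + 1.76
    = 42.14 + 1.76
    = 43.9 dB

43.9 dB


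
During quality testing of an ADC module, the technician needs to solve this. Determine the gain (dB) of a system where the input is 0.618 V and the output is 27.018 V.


Voltage gain in dB:
G = 20 * log10(Vout / Vin)
  = 20 * log10(27.018 / 0.618)
  = 20 * log10(43.718447)
  = 20 * 1.640665
  = 32.81 dB

32.81 dB


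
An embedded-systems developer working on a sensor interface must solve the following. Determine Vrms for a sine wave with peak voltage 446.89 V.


RMS voltage for a sinusoidal waveform:
V_rms = V_peak / sqrt(2)
      = 446.89 / 1.414214
      = 315.999 V

315.999 V


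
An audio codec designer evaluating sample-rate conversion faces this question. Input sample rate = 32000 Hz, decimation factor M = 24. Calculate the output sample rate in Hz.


Decimation reduces the sample rate:
fs_out = fs_in / M
       = 32000 / 24
       = 1333.3333 Hz

1333.3333 Hz


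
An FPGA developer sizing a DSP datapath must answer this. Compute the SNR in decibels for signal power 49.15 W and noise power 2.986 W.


SNR in decibels:
SNR = 10 * log10(Ps / Pn)
    = 10 * log10(49.15 / 2.986)
    = 10 * log10(16.4601)
    = 10 * 1.2164
    = 12.16 dB

12.16 dB


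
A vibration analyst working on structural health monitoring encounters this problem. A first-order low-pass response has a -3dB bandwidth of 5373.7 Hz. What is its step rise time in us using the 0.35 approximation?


Rise time from bandwidth relationship:
tr = 0.35 / BW
   = 0.35 / 5373.7
   = 6.513203193e-05 s
   = 65.132 us

65.132 us


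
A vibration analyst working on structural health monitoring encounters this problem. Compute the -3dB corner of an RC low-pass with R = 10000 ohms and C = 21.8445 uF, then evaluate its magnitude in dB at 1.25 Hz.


Step 1 — cutoff frequency:
fc = 1 / (2*pi*R*C)
C = 21.8445 uF = 2.18445e-05 F
fc = 1 / (2*pi*10000*2.18445e-05)
   = 0.728581 Hz

Step 2 — magnitude at f = 1.25 Hz:
|H(f)| = 1 / sqrt(1 + (f/fc)^2)
f/fc = 1.25 / 0.728581 = 1.715664
|H| = 1 / sqrt(1 + 2.943503) = 0.5035689
|H|_dB = 20*log10(0.5035689) = -5.96 dB

fc = 0.728581 Hz; |H(1.25 Hz)| = -5.96 dB


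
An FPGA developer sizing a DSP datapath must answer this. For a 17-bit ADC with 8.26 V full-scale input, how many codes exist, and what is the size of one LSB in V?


Step 1 — number of quantization levels:
L = 2^N = 2^17 = 131072

Step 2 — LSB step size:
delta = Vfs / L
      = 8.26 / 131072
      = 6.302e-05 V

Levels = 131072; step size = 6.302e-05 V


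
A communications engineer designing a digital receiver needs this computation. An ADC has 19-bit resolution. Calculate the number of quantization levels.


Number of quantization levels = 2^N
= 2^19
= 524288

524288


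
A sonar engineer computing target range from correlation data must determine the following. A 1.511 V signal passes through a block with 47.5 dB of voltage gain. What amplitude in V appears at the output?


Output voltage from dB gain:
V_out = V_in * 10^(gain_dB / 20)
      = 1.511 * 10^(47.5 / 20)
      = 1.511 * 237.137371
      = 358.3146 V

358.3146 V


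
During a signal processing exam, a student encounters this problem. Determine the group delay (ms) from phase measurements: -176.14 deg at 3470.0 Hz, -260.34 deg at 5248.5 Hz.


Group delay from phase difference:
tau = -d(phi)/d(omega)
d(phi) = -84.2 deg = -1.469567 rad
d(omega) = 2*pi*(5248.5 - 3470.0) = 11174.6451 rad/s
tau = -(-1.469567) / 11174.6451
    = 0.1315 ms

0.1315 ms


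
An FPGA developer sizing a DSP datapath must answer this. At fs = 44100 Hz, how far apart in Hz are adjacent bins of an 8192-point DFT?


DFT frequency resolution:
df = fs / N
   = 44100 / 8192
   = 5.3833 Hz

5.3833 Hz


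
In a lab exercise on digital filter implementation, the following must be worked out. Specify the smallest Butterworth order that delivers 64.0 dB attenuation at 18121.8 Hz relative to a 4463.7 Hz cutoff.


Butterworth filter order formula:
n = log10(10^(A/10) - 1) / (2 * log10(f_stop/f_pass))
10^(64.0/10) - 1 = 2511885.4315
f_stop/f_pass = 18121.8 / 4463.7 = 4.0598
n = 5.2588 -> ceil = 6

6


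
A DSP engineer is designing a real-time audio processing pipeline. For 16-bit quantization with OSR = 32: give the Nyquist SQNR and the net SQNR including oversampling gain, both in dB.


Step 1 — baseline SQNR at Nyquist:
SQNR_base = 6.02*N + 1.76
          = 6.02*16 + 1.76
          = 98.08 dB

Step 2 — oversampling processing gain:
G = 10*log10(OSR) = 10*log10(32) = 15.05 dB

Step 3 — total:
SQNR_total = 98.08 + 15.05 = 113.13 dB

Base SQNR = 98.08 dB; oversampled SQNR = 113.13 dB


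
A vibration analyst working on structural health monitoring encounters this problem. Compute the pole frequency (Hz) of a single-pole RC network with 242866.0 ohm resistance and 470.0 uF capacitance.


Cutoff frequency of a first-order RC filter:
fc = 1 / (2 * pi * R * C)
C = 470.0 uF = 0.00047 F
fc = 1 / (2 * pi * 242866.0 * 0.00047)
   = 1 / 717.20687892233
   = 0.001394 Hz

0.001394 Hz


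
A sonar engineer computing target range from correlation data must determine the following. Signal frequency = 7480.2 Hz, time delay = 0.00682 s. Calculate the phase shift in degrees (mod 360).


Phase shift from frequency and time delay:
phi = 360 * f * t_delay
    = 360 * 7480.2 * 0.00682
    = 18365.39 degrees
    mod 360 = 5.39 degrees

5.39 degrees


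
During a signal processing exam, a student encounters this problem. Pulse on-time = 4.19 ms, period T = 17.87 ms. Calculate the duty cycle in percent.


Duty cycle as a percentage:
DC = (t_on / T) * 100
   = (4.19 / 17.87) * 100
   = 0.234471 * 100
   = 23.45 %

23.45 %


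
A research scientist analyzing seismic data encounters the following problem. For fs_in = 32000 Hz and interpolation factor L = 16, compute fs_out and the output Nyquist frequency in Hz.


Step 1 — output sample rate after interpolation by L:
fs_out = L * fs_in = 16 * 32000 = 512000 Hz

Step 2 — Nyquist frequency of the output stream:
f_Nyq = fs_out / 2 = 512000 / 2 = 256000.0 Hz

fs_out = 512000 Hz; f_Nyquist = 256000.0 Hz


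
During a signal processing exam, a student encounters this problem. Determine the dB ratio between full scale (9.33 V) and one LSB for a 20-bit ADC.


Dynamic range from full-scale to LSB:
V_min = V_max / 2^bits = 9.33 / 2^20
DR = 20 * log10(V_max / V_min)
   = 20 * log10(2^20)
   = 20 * 20 * log10(2)
   = 120.41 dB

120.41 dB


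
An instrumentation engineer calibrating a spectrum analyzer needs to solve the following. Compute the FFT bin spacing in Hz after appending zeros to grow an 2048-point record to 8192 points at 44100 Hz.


Frequency resolution after zero-padding:
N_padded = 2048 * 4 = 8192
df = fs / N_padded
   = 44100 / 8192
   = 5.3833 Hz

5.3833 Hz


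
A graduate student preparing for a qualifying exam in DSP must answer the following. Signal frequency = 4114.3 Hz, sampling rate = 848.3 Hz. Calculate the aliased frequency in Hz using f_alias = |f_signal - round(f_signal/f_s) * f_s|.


Compute the nearest integer multiple of fs to the signal:
n = round(4114.3 / 848.3) = 5
f_alias = |4114.3 - 5 * 848.3|
        = |4114.3 - 4241.5|
        = 127.2 Hz

127.2


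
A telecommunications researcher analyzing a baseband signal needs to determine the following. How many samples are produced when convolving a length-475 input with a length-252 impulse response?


Linear convolution output length:
L = N + M - 1
  = 475 + 252 - 1
  = 726 samples

726


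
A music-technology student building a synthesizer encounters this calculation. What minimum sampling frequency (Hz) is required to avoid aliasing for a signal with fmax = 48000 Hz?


The Nyquist rate is twice the maximum frequency component.
fs_min = 2 * fmax
      = 2 * 48000
      = 96000 Hz

96000


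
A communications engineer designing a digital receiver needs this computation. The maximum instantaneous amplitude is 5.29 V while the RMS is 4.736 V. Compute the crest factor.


Crest factor is the ratio of peak to RMS:
CF = V_peak / V_rms
   = 5.29 / 4.736
   = 1.117

1.117


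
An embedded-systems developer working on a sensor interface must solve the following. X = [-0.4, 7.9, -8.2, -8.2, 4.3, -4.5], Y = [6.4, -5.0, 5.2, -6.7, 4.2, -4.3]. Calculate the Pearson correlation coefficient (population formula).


Pearson correlation coefficient (population):
r = cov(X,Y) / (std(X) * std(Y))
Mean X = -1.5167, Mean Y = -0.0333
Cov(X,Y) = 1.224444
Std(X) = 6.082603, Std(Y) = 5.385371
r = 0.0374

0.0374


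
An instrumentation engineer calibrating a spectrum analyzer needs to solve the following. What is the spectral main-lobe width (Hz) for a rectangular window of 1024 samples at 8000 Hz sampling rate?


Main lobe width for a rectangular window:
Width = 2 * fs / N
      = 2 * 8000 / 1024
      = 16000 / 1024
      = 15.625 Hz

15.625 Hz


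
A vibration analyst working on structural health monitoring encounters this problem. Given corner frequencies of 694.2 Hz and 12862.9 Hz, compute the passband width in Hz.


Bandwidth is the difference of -3dB frequencies:
BW = f_high - f_low
   = 12862.9 - 694.2
   = 12168.7 Hz

12168.7 Hz


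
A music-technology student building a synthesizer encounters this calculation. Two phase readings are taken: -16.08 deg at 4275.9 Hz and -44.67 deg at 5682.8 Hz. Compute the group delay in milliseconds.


Group delay from phase difference:
tau = -d(phi)/d(omega)
d(phi) = -28.59 deg = -0.49899 rad
d(omega) = 2*pi*(5682.8 - 4275.9) = 8839.8134 rad/s
tau = -(-0.49899) / 8839.8134
    = 0.0564 ms

0.0564 ms


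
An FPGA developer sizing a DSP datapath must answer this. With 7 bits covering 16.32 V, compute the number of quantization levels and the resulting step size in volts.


Step 1 — number of quantization levels:
L = 2^N = 2^7 = 128

Step 2 — LSB step size:
delta = Vfs / L
      = 16.32 / 128
      = 0.1275 V

Levels = 128; step size = 0.1275 V


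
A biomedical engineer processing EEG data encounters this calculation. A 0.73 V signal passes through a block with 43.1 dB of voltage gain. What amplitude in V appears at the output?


Output voltage from dB gain:
V_out = V_in * 10^(gain_dB / 20)
      = 0.73 * 10^(43.1 / 20)
      = 0.73 * 142.889396
      = 104.3093 V

104.3093 V


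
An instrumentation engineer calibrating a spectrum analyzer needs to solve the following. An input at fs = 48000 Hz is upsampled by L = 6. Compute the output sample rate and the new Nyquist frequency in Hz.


Step 1 — output sample rate after interpolation by L:
fs_out = L * fs_in = 6 * 48000 = 288000 Hz

Step 2 — Nyquist frequency of the output stream:
f_Nyq = fs_out / 2 = 288000 / 2 = 144000.0 Hz

fs_out = 288000 Hz; f_Nyquist = 144000.0 Hz


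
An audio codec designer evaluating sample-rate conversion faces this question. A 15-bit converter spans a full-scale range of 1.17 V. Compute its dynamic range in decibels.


Dynamic range from full-scale to LSB:
V_min = V_max / 2^bits = 1.17 / 2^15
DR = 20 * log10(V_max / V_min)
   = 20 * log10(2^15)
   = 20 * 15 * log10(2)
   = 90.31 dB

90.31 dB


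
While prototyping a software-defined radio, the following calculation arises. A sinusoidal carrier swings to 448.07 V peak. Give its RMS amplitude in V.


RMS voltage for a sinusoidal waveform:
V_rms = V_peak / sqrt(2)
      = 448.07 / 1.414214
      = 316.833 V

316.833 V


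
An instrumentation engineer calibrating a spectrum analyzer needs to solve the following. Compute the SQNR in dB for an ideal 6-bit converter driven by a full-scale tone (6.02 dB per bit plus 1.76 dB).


Theoretical SNR for a full-scale sinusoid:
SNR = 6.02 * N + 1.76
    = 6.02 * 6 + 1.76
    = 36.12 + 1.76
    = 37.88 dB

37.88 dB


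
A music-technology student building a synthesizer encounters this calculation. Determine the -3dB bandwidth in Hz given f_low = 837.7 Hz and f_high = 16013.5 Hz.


Bandwidth is the difference of -3dB frequencies:
BW = f_high - f_low
   = 16013.5 - 837.7
   = 15175.8 Hz

15175.8 Hz


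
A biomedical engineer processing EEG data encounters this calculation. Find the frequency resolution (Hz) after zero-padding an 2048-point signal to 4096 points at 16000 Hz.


Frequency resolution after zero-padding:
N_padded = 2048 * 2 = 4096
df = fs / N_padded
   = 16000 / 4096
   = 3.9062 Hz

3.9062 Hz


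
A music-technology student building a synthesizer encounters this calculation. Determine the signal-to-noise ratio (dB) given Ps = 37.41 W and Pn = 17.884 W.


SNR in decibels:
SNR = 10 * log10(Ps / Pn)
    = 10 * log10(37.41 / 17.884)
    = 10 * log10(2.0918)
    = 10 * 0.3205
    = 3.21 dB

3.21 dB


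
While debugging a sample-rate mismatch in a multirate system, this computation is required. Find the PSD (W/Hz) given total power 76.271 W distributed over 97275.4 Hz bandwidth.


Power spectral density:
PSD = P / BW
    = 76.271 / 97275.4
    = 0.00078407 W/Hz

0.00078407 W/Hz


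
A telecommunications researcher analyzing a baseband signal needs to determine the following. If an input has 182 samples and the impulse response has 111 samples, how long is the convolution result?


Linear convolution output length:
L = N + M - 1
  = 182 + 111 - 1
  = 292 samples

292


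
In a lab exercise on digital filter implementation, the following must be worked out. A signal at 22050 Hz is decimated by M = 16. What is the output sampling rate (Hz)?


Decimation reduces the sample rate:
fs_out = fs_in / M
       = 22050 / 16
       = 1378.125 Hz

1378.125 Hz


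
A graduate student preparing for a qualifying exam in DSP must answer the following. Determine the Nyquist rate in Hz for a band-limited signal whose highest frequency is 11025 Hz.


The Nyquist rate is twice the maximum frequency component.
fs_min = 2 * fmax
      = 2 * 11025
      = 22050 Hz

22050


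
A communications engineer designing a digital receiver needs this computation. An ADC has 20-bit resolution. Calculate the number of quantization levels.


Number of quantization levels = 2^N
= 2^20
= 1048576

1048576
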